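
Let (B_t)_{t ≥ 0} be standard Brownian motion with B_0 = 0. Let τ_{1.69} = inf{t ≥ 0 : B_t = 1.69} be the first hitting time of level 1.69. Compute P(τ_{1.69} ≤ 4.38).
P(τ_{1.69} ≤ 4.38) = 2(1 − Φ(1.69/√4.38)) = 2(1 − Φ(0.8075)) ≈ 0.4194

By the reflection principle for standard BM, P(τ_b ≤ t) = 2 · P(B_t ≥ b). Since B_t ~ N(0, t), P(B_t ≥ 1.69) = 1 − Φ(1.69/√t) = 1 − Φ(1.69/√4.38) = 1 − Φ(0.8075) ≈ 0.20969. Doubling: P(τ_{1.69} ≤ 4.38) ≈ 2 · 0.20969 = 0.41938 ≈ 0.4194.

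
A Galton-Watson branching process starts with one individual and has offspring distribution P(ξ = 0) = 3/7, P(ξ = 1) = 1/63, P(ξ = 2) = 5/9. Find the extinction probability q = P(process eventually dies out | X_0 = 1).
q = 27/35

The pgf is f(s) = 3/7 + 1/63·s + 5/9·s². The extinction probability q is the smallest fixed point of f in [0, 1]. Setting s = f(s):
  5/9·s² + (1/63 − 1)·s + 3/7 = 0
  5/9·s² − (3/7 + 5/9)·s + 3/7 = 0
which factors as (s − 1)·(5/9·s − 3/7) = 0, giving roots s = 1 and s = (3/7)/(5/9) = 27/35.
Mean offspring μ = 1/63 + 2·5/9 = 71/63 > 1 (supercritical), so q < 1. The extinction probability is the smaller root: q = (3/7)/(5/9) = 27/35.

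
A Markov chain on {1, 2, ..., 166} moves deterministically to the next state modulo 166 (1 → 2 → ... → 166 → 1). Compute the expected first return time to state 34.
E[T_34 | X_0 = 34] = 166

The chain cycles deterministically, so starting at state 34 it returns in exactly 166 steps. Equivalently, the stationary distribution is uniform π_j = 1/166 for every state j, so by Kac's formula E[T_34] = 1/π_34 = 166.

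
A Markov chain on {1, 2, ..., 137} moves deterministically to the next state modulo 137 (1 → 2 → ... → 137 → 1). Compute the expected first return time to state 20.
E[T_20 | X_0 = 20] = 137

The chain cycles deterministically, so starting at state 20 it returns in exactly 137 steps. Equivalently, the stationary distribution is uniform π_j = 1/137 for every state j, so by Kac's formula E[T_20] = 1/π_20 = 137.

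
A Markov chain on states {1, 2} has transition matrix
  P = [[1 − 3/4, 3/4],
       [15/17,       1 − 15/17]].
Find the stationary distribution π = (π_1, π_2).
π_1 = 20/37, π_2 = 17/37

Solve πP = π with π_1 + π_2 = 1. From πP = π: π_1 · (1 − 3/4) + π_2 · 15/17 = π_1 ⇒ π_2 · 15/17 = π_1 · 3/4 ⇒ π_2/π_1 = (3/4)/(15/17) = 17/20. Together with π_1 + π_2 = 1:
  π_1 = (15/17)/(3/4 + 15/17) = (15/17)/(111/68) = 20/37,
  π_2 = (3/4)/(3/4 + 15/17) = (3/4)/(111/68) = 17/37.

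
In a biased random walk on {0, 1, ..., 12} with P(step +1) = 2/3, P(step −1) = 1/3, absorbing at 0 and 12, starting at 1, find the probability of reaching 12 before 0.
P(hit 12 before 0) = (1 − (1/2)^1) / (1 − (1/2)^12) = 2048/4095

Let u_k denote P(reach 12 before 0 | start at k). Boundary: u_0 = 0, u_12 = 1. Recurrence: u_k = 2/3·u_{k+1} + 1/3·u_{k-1} for 1 ≤ k ≤ 11. Try u_k = A + B·r^k with r = q/p = (1/3)/(2/3) = 1/2. Substitution satisfies the recurrence; boundary conditions give:
  u_k = (1 − r^k) / (1 − r^N) = (1 − (1/2)^1) / (1 − (1/2)^12) = 2048/4095.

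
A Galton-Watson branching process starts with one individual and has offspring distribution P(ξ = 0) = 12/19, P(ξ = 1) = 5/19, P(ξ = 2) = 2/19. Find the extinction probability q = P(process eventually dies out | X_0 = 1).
q = 1

Mean offspring μ = 0·12/19 + 1·5/19 + 2·2/19 = 9/19 ≤ 1. For μ ≤ 1 with offspring not concentrated at 1, the Galton-Watson process goes extinct almost surely, so q = 1.
(Algebraic check: The pgf is f(s) = 12/19 + 5/19·s + 2/19·s². The extinction probability q is the smallest fixed point of f in [0, 1]. Setting s = f(s):
  2/19·s² + (5/19 − 1)·s + 12/19 = 0
  2/19·s² − (12/19 + 2/19)·s + 12/19 = 0
which factors as (s − 1)·(2/19·s − 12/19) = 0, giving roots s = 1 and s = (12/19)/(2/19) = 6. Since 6 ≥ 1, the smallest root in [0, 1] is s = 1.)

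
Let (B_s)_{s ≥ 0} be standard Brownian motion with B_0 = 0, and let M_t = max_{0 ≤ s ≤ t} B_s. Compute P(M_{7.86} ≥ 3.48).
P(M_{7.86} ≥ 3.48) = 2·P(B_{7.86} ≥ 3.48) = 2(1 − Φ(3.48/√7.86)) ≈ 0.2145

By the reflection principle for Brownian motion, P(M_t ≥ a) = 2 · P(B_t ≥ a) for a ≥ 0. Since B_t ~ N(0, t), P(B_t ≥ 3.48) = 1 − Φ(3.48/√t) = 1 − Φ(3.48/√7.86) = 1 − Φ(1.2413). So
  P(M_{7.86} ≥ 3.48) = 2(1 − Φ(1.2413)) ≈ 0.2145.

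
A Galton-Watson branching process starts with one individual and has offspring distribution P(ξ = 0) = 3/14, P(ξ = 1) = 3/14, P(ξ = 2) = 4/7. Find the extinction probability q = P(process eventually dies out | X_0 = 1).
q = 3/8

The pgf is f(s) = 3/14 + 3/14·s + 4/7·s². The extinction probability q is the smallest fixed point of f in [0, 1]. Setting s = f(s):
  4/7·s² + (3/14 − 1)·s + 3/14 = 0
  4/7·s² − (3/14 + 4/7)·s + 3/14 = 0
which factors as (s − 1)·(4/7·s − 3/14) = 0, giving roots s = 1 and s = (3/14)/(4/7) = 3/8.
Mean offspring μ = 3/14 + 2·4/7 = 19/14 > 1 (supercritical), so q < 1. The extinction probability is the smaller root: q = (3/14)/(4/7) = 3/8.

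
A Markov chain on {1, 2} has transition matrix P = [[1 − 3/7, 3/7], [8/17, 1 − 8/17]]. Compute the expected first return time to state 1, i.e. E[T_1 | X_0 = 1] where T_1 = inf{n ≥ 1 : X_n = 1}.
E[T_1 | X_0 = 1] = 1/π_1 = 107/56

For an irreducible recurrent Markov chain with stationary distribution π, E[T_i | X_0 = i] = 1/π_i (Kac's formula). Here π_1 = (8/17)/(3/7 + 8/17) = (8/17)/(107/119) = 56/107, so E[T_1 | X_0 = 1] = 1/π_1 = (3/7 + 8/17)/(8/17) = (107/119)/(8/17) = 107/56.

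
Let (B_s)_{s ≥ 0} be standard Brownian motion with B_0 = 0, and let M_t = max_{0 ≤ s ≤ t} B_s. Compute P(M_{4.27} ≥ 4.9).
P(M_{4.27} ≥ 4.9) = 2·P(B_{4.27} ≥ 4.9) = 2(1 − Φ(4.9/√4.27)) ≈ 0.0177

By the reflection principle for Brownian motion, P(M_t ≥ a) = 2 · P(B_t ≥ a) for a ≥ 0. Since B_t ~ N(0, t), P(B_t ≥ 4.9) = 1 − Φ(4.9/√t) = 1 − Φ(4.9/√4.27) = 1 − Φ(2.3713). So
  P(M_{4.27} ≥ 4.9) = 2(1 − Φ(2.3713)) ≈ 0.0177.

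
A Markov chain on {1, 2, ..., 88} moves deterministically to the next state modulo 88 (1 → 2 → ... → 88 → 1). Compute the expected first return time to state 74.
E[T_74 | X_0 = 74] = 88

The chain cycles deterministically, so starting at state 74 it returns in exactly 88 steps. Equivalently, the stationary distribution is uniform π_j = 1/88 for every state j, so by Kac's formula E[T_74] = 1/π_74 = 88.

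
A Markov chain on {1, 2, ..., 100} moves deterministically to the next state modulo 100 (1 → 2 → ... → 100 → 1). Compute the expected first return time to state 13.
E[T_13 | X_0 = 13] = 100

The chain cycles deterministically, so starting at state 13 it returns in exactly 100 steps. Equivalently, the stationary distribution is uniform π_j = 1/100 for every state j, so by Kac's formula E[T_13] = 1/π_13 = 100.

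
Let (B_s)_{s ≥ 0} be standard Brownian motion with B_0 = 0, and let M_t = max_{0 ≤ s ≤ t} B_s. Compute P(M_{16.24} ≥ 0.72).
P(M_{16.24} ≥ 0.72) = 2·P(B_{16.24} ≥ 0.72) = 2(1 − Φ(0.72/√16.24)) ≈ 0.8582

By the reflection principle for Brownian motion, P(M_t ≥ a) = 2 · P(B_t ≥ a) for a ≥ 0. Since B_t ~ N(0, t), P(B_t ≥ 0.72) = 1 − Φ(0.72/√t) = 1 − Φ(0.72/√16.24) = 1 − Φ(0.1787). So
  P(M_{16.24} ≥ 0.72) = 2(1 − Φ(0.1787)) ≈ 0.8582.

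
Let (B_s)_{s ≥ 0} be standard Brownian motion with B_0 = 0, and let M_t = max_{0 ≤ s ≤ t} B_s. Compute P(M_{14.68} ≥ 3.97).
P(M_{14.68} ≥ 3.97) = 2·P(B_{14.68} ≥ 3.97) = 2(1 − Φ(3.97/√14.68)) ≈ 0.3001

By the reflection principle for Brownian motion, P(M_t ≥ a) = 2 · P(B_t ≥ a) for a ≥ 0. Since B_t ~ N(0, t), P(B_t ≥ 3.97) = 1 − Φ(3.97/√t) = 1 − Φ(3.97/√14.68) = 1 − Φ(1.0362). So
  P(M_{14.68} ≥ 3.97) = 2(1 − Φ(1.0362)) ≈ 0.3001.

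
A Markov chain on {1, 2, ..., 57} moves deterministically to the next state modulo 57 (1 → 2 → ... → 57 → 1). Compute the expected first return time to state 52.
E[T_52 | X_0 = 52] = 57

The chain cycles deterministically, so starting at state 52 it returns in exactly 57 steps. Equivalently, the stationary distribution is uniform π_j = 1/57 for every state j, so by Kac's formula E[T_52] = 1/π_52 = 57.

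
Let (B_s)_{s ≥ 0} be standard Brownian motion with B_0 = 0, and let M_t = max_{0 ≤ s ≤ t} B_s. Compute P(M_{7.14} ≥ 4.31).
P(M_{7.14} ≥ 4.31) = 2·P(B_{7.14} ≥ 4.31) = 2(1 − Φ(4.31/√7.14)) ≈ 0.1067

By the reflection principle for Brownian motion, P(M_t ≥ a) = 2 · P(B_t ≥ a) for a ≥ 0. Since B_t ~ N(0, t), P(B_t ≥ 4.31) = 1 − Φ(4.31/√t) = 1 − Φ(4.31/√7.14) = 1 − Φ(1.6130). So
  P(M_{7.14} ≥ 4.31) = 2(1 − Φ(1.6130)) ≈ 0.1067.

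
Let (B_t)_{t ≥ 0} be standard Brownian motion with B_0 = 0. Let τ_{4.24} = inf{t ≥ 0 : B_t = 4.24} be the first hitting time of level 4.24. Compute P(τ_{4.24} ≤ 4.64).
P(τ_{4.24} ≤ 4.64) = 2(1 − Φ(4.24/√4.64)) = 2(1 − Φ(1.9684)) ≈ 0.0490

By the reflection principle for standard BM, P(τ_b ≤ t) = 2 · P(B_t ≥ b). Since B_t ~ N(0, t), P(B_t ≥ 4.24) = 1 − Φ(4.24/√t) = 1 − Φ(4.24/√4.64) = 1 − Φ(1.9684) ≈ 0.02451. Doubling: P(τ_{4.24} ≤ 4.64) ≈ 2 · 0.02451 = 0.04902 ≈ 0.0490.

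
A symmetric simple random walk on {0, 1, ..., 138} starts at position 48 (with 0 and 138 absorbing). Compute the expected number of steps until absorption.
E[τ | X_0 = 48] = 4320

Let v_k = E[τ | X_0 = k]. Boundary: v_0 = v_138 = 0. Recurrence: v_k = 1 + (v_{k-1} + v_{k+1})/2 for 1 ≤ k ≤ 137. The particular solution to v_k − (v_{k-1} + v_{k+1})/2 = 1 is v_k = −k^2. Adding homogeneous solution A + B k and matching boundaries gives v_k = k (138 − k). Substituting k = 48: v_48 = 48 · 90 = 4320.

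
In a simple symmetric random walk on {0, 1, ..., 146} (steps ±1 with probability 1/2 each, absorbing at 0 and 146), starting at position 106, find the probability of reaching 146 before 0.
P(hit 146 before 0) = 106/146 = 53/73

Let u_k = P(hit 146 before 0 | start at k). Then u_0 = 0, u_146 = 1, and u_k = u_{k-1}/2 + u_{k+1}/2 for 1 ≤ k ≤ 145. This harmonic recurrence is solved by u_k = k/146, giving u_106 = 106/146 = 53/73.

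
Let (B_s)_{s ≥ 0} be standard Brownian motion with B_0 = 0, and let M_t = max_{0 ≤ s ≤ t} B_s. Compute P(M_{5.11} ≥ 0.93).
P(M_{5.11} ≥ 0.93) = 2·P(B_{5.11} ≥ 0.93) = 2(1 − Φ(0.93/√5.11)) ≈ 0.6808

By the reflection principle for Brownian motion, P(M_t ≥ a) = 2 · P(B_t ≥ a) for a ≥ 0. Since B_t ~ N(0, t), P(B_t ≥ 0.93) = 1 − Φ(0.93/√t) = 1 − Φ(0.93/√5.11) = 1 − Φ(0.4114). So
  P(M_{5.11} ≥ 0.93) = 2(1 − Φ(0.4114)) ≈ 0.6808.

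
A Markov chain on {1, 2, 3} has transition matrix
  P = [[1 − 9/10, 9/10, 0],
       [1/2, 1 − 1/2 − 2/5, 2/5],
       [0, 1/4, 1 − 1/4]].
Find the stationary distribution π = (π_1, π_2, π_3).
π = (25/142, 45/142, 36/71)

This is a birth-death chain on three states, which satisfies detailed balance: π_1 · P_{12} = π_2 · P_{21} and π_2 · P_{23} = π_3 · P_{32}.
From π_1 · 9/10 = π_2 · 1/2: π_2/π_1 = (9/10)/(1/2) = 9/5.
From π_2 · 2/5 = π_3 · 1/4: π_3/π_2 = (2/5)/(1/4) = 8/5.
Take π_1 proportional to 1; then unnormalized π = (1, 9/5, 72/25). Normalize by dividing by the sum 142/25:
  π = (25/142, 45/142, 36/71).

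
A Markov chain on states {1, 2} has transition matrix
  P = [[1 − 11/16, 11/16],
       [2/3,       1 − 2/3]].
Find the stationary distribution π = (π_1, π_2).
π_1 = 32/65, π_2 = 33/65

Solve πP = π with π_1 + π_2 = 1. From πP = π: π_1 · (1 − 11/16) + π_2 · 2/3 = π_1 ⇒ π_2 · 2/3 = π_1 · 11/16 ⇒ π_2/π_1 = (11/16)/(2/3) = 33/32. Together with π_1 + π_2 = 1:
  π_1 = (2/3)/(11/16 + 2/3) = (2/3)/(65/48) = 32/65,
  π_2 = (11/16)/(11/16 + 2/3) = (11/16)/(65/48) = 33/65.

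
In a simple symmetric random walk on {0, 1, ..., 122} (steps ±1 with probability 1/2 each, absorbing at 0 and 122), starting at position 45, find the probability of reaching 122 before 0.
P(hit 122 before 0) = 45/122

Let u_k = P(hit 122 before 0 | start at k). Then u_0 = 0, u_122 = 1, and u_k = u_{k-1}/2 + u_{k+1}/2 for 1 ≤ k ≤ 121. This harmonic recurrence is solved by u_k = k/122, giving u_45 = 45/122.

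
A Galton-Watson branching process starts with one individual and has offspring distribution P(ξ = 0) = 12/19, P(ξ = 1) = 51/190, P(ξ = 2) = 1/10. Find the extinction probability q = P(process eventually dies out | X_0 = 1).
q = 1

Mean offspring μ = 0·12/19 + 1·51/190 + 2·1/10 = 89/190 ≤ 1. For μ ≤ 1 with offspring not concentrated at 1, the Galton-Watson process goes extinct almost surely, so q = 1.
(Algebraic check: The pgf is f(s) = 12/19 + 51/190·s + 1/10·s². The extinction probability q is the smallest fixed point of f in [0, 1]. Setting s = f(s):
  1/10·s² + (51/190 − 1)·s + 12/19 = 0
  1/10·s² − (12/19 + 1/10)·s + 12/19 = 0
which factors as (s − 1)·(1/10·s − 12/19) = 0, giving roots s = 1 and s = (12/19)/(1/10) = 120/19. Since 120/19 ≥ 1, the smallest root in [0, 1] is s = 1.)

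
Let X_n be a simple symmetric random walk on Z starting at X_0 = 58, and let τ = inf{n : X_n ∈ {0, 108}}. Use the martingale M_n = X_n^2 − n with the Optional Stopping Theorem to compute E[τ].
E[τ] = 2900

M_n = X_n^2 − n is a martingale (since E[X_{n+1}^2 | F_n] = X_n^2 + 1). By OST (τ has finite mean in a bounded region), E[M_τ] = E[M_0] = X_0^2 − 0 = 58^2 = 3364. Also E[M_τ] = E[X_τ^2] − E[τ]. The walk exits at 0 or 108, with P(hit 108 first) = 58/108, so E[X_τ^2] = 108^2 · 58/108 + 0 = 6264. Thus E[τ] = E[X_τ^2] − E[M_τ] = 6264 − 3364 = 2900 = 58(108 − 58) = 2900.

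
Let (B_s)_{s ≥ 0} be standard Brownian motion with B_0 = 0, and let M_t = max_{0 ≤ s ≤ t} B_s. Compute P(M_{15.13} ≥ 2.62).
P(M_{15.13} ≥ 2.62) = 2·P(B_{15.13} ≥ 2.62) = 2(1 − Φ(2.62/√15.13)) ≈ 0.5006

By the reflection principle for Brownian motion, P(M_t ≥ a) = 2 · P(B_t ≥ a) for a ≥ 0. Since B_t ~ N(0, t), P(B_t ≥ 2.62) = 1 − Φ(2.62/√t) = 1 − Φ(2.62/√15.13) = 1 − Φ(0.6736). So
  P(M_{15.13} ≥ 2.62) = 2(1 − Φ(0.6736)) ≈ 0.5006.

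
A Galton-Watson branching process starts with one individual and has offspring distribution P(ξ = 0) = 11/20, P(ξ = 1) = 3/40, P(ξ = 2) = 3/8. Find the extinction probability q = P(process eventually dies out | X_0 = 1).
q = 1

Mean offspring μ = 0·11/20 + 1·3/40 + 2·3/8 = 33/40 ≤ 1. For μ ≤ 1 with offspring not concentrated at 1, the Galton-Watson process goes extinct almost surely, so q = 1.
(Algebraic check: The pgf is f(s) = 11/20 + 3/40·s + 3/8·s². The extinction probability q is the smallest fixed point of f in [0, 1]. Setting s = f(s):
  3/8·s² + (3/40 − 1)·s + 11/20 = 0
  3/8·s² − (11/20 + 3/8)·s + 11/20 = 0
which factors as (s − 1)·(3/8·s − 11/20) = 0, giving roots s = 1 and s = (11/20)/(3/8) = 22/15. Since 22/15 ≥ 1, the smallest root in [0, 1] is s = 1.)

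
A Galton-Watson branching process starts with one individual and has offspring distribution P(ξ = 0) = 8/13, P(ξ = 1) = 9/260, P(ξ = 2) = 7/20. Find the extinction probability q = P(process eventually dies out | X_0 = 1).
q = 1

Mean offspring μ = 0·8/13 + 1·9/260 + 2·7/20 = 191/260 ≤ 1. For μ ≤ 1 with offspring not concentrated at 1, the Galton-Watson process goes extinct almost surely, so q = 1.
(Algebraic check: The pgf is f(s) = 8/13 + 9/260·s + 7/20·s². The extinction probability q is the smallest fixed point of f in [0, 1]. Setting s = f(s):
  7/20·s² + (9/260 − 1)·s + 8/13 = 0
  7/20·s² − (8/13 + 7/20)·s + 8/13 = 0
which factors as (s − 1)·(7/20·s − 8/13) = 0, giving roots s = 1 and s = (8/13)/(7/20) = 160/91. Since 160/91 ≥ 1, the smallest root in [0, 1] is s = 1.)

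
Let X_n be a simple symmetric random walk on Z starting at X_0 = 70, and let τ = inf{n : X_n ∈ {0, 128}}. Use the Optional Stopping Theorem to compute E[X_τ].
E[X_τ] = 70

X_n is a martingale and τ is a bounded-mean stopping time (indeed τ is finite a.s. with bounded expectation since the walk is in a bounded region). By the OST, E[X_τ] = E[X_0] = 70. Equivalently: E[X_τ] = 128 · P(hit 128 first) + 0 · P(hit 0 first) = 128 · (70/128) = 70.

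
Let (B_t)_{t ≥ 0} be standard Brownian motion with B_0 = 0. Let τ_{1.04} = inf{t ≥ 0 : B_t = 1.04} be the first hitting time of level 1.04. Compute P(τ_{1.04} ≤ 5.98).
P(τ_{1.04} ≤ 5.98) = 2(1 − Φ(1.04/√5.98)) = 2(1 − Φ(0.4253)) ≈ 0.6706

By the reflection principle for standard BM, P(τ_b ≤ t) = 2 · P(B_t ≥ b). Since B_t ~ N(0, t), P(B_t ≥ 1.04) = 1 − Φ(1.04/√t) = 1 − Φ(1.04/√5.98) = 1 − Φ(0.4253) ≈ 0.33531. Doubling: P(τ_{1.04} ≤ 5.98) ≈ 2 · 0.33531 = 0.67062 ≈ 0.6706.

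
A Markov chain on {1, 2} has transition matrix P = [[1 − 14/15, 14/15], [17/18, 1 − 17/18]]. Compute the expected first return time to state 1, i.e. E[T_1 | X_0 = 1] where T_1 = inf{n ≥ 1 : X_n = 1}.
E[T_1 | X_0 = 1] = 1/π_1 = 169/85

For an irreducible recurrent Markov chain with stationary distribution π, E[T_i | X_0 = i] = 1/π_i (Kac's formula). Here π_1 = (17/18)/(14/15 + 17/18) = (17/18)/(169/90) = 85/169, so E[T_1 | X_0 = 1] = 1/π_1 = (14/15 + 17/18)/(17/18) = (169/90)/(17/18) = 169/85.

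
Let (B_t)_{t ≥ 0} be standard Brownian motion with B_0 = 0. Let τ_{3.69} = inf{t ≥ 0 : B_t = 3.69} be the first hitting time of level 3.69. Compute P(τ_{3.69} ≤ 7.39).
P(τ_{3.69} ≤ 7.39) = 2(1 − Φ(3.69/√7.39)) = 2(1 − Φ(1.3574)) ≈ 0.1747

By the reflection principle for standard BM, P(τ_b ≤ t) = 2 · P(B_t ≥ b). Since B_t ~ N(0, t), P(B_t ≥ 3.69) = 1 − Φ(3.69/√t) = 1 − Φ(3.69/√7.39) = 1 − Φ(1.3574) ≈ 0.08733. Doubling: P(τ_{3.69} ≤ 7.39) ≈ 2 · 0.08733 = 0.17466 ≈ 0.1747.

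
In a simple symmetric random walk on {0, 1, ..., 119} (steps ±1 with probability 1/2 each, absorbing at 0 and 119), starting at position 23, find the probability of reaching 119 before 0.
P(hit 119 before 0) = 23/119

Let u_k = P(hit 119 before 0 | start at k). Then u_0 = 0, u_119 = 1, and u_k = u_{k-1}/2 + u_{k+1}/2 for 1 ≤ k ≤ 118. This harmonic recurrence is solved by u_k = k/119, giving u_23 = 23/119.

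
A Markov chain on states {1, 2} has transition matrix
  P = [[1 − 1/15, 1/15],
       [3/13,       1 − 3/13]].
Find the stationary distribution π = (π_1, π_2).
π_1 = 45/58, π_2 = 13/58

Solve πP = π with π_1 + π_2 = 1. From πP = π: π_1 · (1 − 1/15) + π_2 · 3/13 = π_1 ⇒ π_2 · 3/13 = π_1 · 1/15 ⇒ π_2/π_1 = (1/15)/(3/13) = 13/45. Together with π_1 + π_2 = 1:
  π_1 = (3/13)/(1/15 + 3/13) = (3/13)/(58/195) = 45/58,
  π_2 = (1/15)/(1/15 + 3/13) = (1/15)/(58/195) = 13/58.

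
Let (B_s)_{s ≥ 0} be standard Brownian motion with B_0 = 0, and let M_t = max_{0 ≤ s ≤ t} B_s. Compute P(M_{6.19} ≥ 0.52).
P(M_{6.19} ≥ 0.52) = 2·P(B_{6.19} ≥ 0.52) = 2(1 − Φ(0.52/√6.19)) ≈ 0.8344

By the reflection principle for Brownian motion, P(M_t ≥ a) = 2 · P(B_t ≥ a) for a ≥ 0. Since B_t ~ N(0, t), P(B_t ≥ 0.52) = 1 − Φ(0.52/√t) = 1 − Φ(0.52/√6.19) = 1 − Φ(0.2090). So
  P(M_{6.19} ≥ 0.52) = 2(1 − Φ(0.2090)) ≈ 0.8344.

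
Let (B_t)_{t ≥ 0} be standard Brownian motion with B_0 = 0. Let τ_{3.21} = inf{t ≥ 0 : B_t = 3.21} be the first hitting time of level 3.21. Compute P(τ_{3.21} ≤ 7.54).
P(τ_{3.21} ≤ 7.54) = 2(1 − Φ(3.21/√7.54)) = 2(1 − Φ(1.1690)) ≈ 0.2424

By the reflection principle for standard BM, P(τ_b ≤ t) = 2 · P(B_t ≥ b). Since B_t ~ N(0, t), P(B_t ≥ 3.21) = 1 − Φ(3.21/√t) = 1 − Φ(3.21/√7.54) = 1 − Φ(1.1690) ≈ 0.12120. Doubling: P(τ_{3.21} ≤ 7.54) ≈ 2 · 0.12120 = 0.24240 ≈ 0.2424.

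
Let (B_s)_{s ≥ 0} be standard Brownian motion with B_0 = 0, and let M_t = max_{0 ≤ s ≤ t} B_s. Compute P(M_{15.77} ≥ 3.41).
P(M_{15.77} ≥ 3.41) = 2·P(B_{15.77} ≥ 3.41) = 2(1 − Φ(3.41/√15.77)) ≈ 0.3905

By the reflection principle for Brownian motion, P(M_t ≥ a) = 2 · P(B_t ≥ a) for a ≥ 0. Since B_t ~ N(0, t), P(B_t ≥ 3.41) = 1 − Φ(3.41/√t) = 1 − Φ(3.41/√15.77) = 1 − Φ(0.8587). So
  P(M_{15.77} ≥ 3.41) = 2(1 − Φ(0.8587)) ≈ 0.3905.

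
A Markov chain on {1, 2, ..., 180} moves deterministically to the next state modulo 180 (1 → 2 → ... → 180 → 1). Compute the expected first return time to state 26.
E[T_26 | X_0 = 26] = 180

The chain cycles deterministically, so starting at state 26 it returns in exactly 180 steps. Equivalently, the stationary distribution is uniform π_j = 1/180 for every state j, so by Kac's formula E[T_26] = 1/π_26 = 180.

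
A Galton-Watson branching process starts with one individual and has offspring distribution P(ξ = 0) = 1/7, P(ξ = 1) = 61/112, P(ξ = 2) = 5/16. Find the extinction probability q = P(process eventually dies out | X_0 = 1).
q = 16/35

The pgf is f(s) = 1/7 + 61/112·s + 5/16·s². The extinction probability q is the smallest fixed point of f in [0, 1]. Setting s = f(s):
  5/16·s² + (61/112 − 1)·s + 1/7 = 0
  5/16·s² − (1/7 + 5/16)·s + 1/7 = 0
which factors as (s − 1)·(5/16·s − 1/7) = 0, giving roots s = 1 and s = (1/7)/(5/16) = 16/35.
Mean offspring μ = 61/112 + 2·5/16 = 131/112 > 1 (supercritical), so q < 1. The extinction probability is the smaller root: q = (1/7)/(5/16) = 16/35.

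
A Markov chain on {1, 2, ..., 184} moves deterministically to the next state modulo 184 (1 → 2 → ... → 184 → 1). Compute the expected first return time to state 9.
E[T_9 | X_0 = 9] = 184

The chain cycles deterministically, so starting at state 9 it returns in exactly 184 steps. Equivalently, the stationary distribution is uniform π_j = 1/184 for every state j, so by Kac's formula E[T_9] = 1/π_9 = 184.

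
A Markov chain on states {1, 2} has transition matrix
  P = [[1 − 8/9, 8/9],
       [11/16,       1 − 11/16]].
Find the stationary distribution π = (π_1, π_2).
π_1 = 99/227, π_2 = 128/227

Solve πP = π with π_1 + π_2 = 1. From πP = π: π_1 · (1 − 8/9) + π_2 · 11/16 = π_1 ⇒ π_2 · 11/16 = π_1 · 8/9 ⇒ π_2/π_1 = (8/9)/(11/16) = 128/99. Together with π_1 + π_2 = 1:
  π_1 = (11/16)/(8/9 + 11/16) = (11/16)/(227/144) = 99/227,
  π_2 = (8/9)/(8/9 + 11/16) = (8/9)/(227/144) = 128/227.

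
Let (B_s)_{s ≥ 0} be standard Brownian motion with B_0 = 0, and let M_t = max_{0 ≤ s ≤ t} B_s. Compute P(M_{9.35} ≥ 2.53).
P(M_{9.35} ≥ 2.53) = 2·P(B_{9.35} ≥ 2.53) = 2(1 − Φ(2.53/√9.35)) ≈ 0.4080

By the reflection principle for Brownian motion, P(M_t ≥ a) = 2 · P(B_t ≥ a) for a ≥ 0. Since B_t ~ N(0, t), P(B_t ≥ 2.53) = 1 − Φ(2.53/√t) = 1 − Φ(2.53/√9.35) = 1 − Φ(0.8274). So
  P(M_{9.35} ≥ 2.53) = 2(1 − Φ(0.8274)) ≈ 0.4080.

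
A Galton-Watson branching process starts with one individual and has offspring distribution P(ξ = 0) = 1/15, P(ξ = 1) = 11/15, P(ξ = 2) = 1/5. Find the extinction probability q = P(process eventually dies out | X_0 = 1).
q = 1/3

The pgf is f(s) = 1/15 + 11/15·s + 1/5·s². The extinction probability q is the smallest fixed point of f in [0, 1]. Setting s = f(s):
  1/5·s² + (11/15 − 1)·s + 1/15 = 0
  1/5·s² − (1/15 + 1/5)·s + 1/15 = 0
which factors as (s − 1)·(1/5·s − 1/15) = 0, giving roots s = 1 and s = (1/15)/(1/5) = 1/3.
Mean offspring μ = 11/15 + 2·1/5 = 17/15 > 1 (supercritical), so q < 1. The extinction probability is the smaller root: q = (1/15)/(1/5) = 1/3.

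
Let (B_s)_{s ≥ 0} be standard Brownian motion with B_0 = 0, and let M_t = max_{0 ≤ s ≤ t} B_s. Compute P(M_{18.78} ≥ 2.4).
P(M_{18.78} ≥ 2.4) = 2·P(B_{18.78} ≥ 2.4) = 2(1 − Φ(2.4/√18.78)) ≈ 0.5797

By the reflection principle for Brownian motion, P(M_t ≥ a) = 2 · P(B_t ≥ a) for a ≥ 0. Since B_t ~ N(0, t), P(B_t ≥ 2.4) = 1 − Φ(2.4/√t) = 1 − Φ(2.4/√18.78) = 1 − Φ(0.5538). So
  P(M_{18.78} ≥ 2.4) = 2(1 − Φ(0.5538)) ≈ 0.5797.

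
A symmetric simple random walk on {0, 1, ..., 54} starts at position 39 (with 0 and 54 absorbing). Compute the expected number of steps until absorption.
E[τ | X_0 = 39] = 585

Let v_k = E[τ | X_0 = k]. Boundary: v_0 = v_54 = 0. Recurrence: v_k = 1 + (v_{k-1} + v_{k+1})/2 for 1 ≤ k ≤ 53. The particular solution to v_k − (v_{k-1} + v_{k+1})/2 = 1 is v_k = −k^2. Adding homogeneous solution A + B k and matching boundaries gives v_k = k (54 − k). Substituting k = 39: v_39 = 39 · 15 = 585.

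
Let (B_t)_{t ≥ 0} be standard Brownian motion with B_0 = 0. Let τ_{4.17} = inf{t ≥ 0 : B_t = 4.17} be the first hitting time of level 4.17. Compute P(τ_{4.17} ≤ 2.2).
P(τ_{4.17} ≤ 2.2) = 2(1 − Φ(4.17/√2.2)) = 2(1 − Φ(2.8114)) ≈ 0.0049

By the reflection principle for standard BM, P(τ_b ≤ t) = 2 · P(B_t ≥ b). Since B_t ~ N(0, t), P(B_t ≥ 4.17) = 1 − Φ(4.17/√t) = 1 − Φ(4.17/√2.2) = 1 − Φ(2.8114) ≈ 0.00247. Doubling: P(τ_{4.17} ≤ 2.2) ≈ 2 · 0.00247 = 0.00494 ≈ 0.0049.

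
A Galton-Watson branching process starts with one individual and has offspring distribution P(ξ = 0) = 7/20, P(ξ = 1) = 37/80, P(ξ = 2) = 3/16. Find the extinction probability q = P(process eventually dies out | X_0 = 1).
q = 1

Mean offspring μ = 0·7/20 + 1·37/80 + 2·3/16 = 67/80 ≤ 1. For μ ≤ 1 with offspring not concentrated at 1, the Galton-Watson process goes extinct almost surely, so q = 1.
(Algebraic check: The pgf is f(s) = 7/20 + 37/80·s + 3/16·s². The extinction probability q is the smallest fixed point of f in [0, 1]. Setting s = f(s):
  3/16·s² + (37/80 − 1)·s + 7/20 = 0
  3/16·s² − (7/20 + 3/16)·s + 7/20 = 0
which factors as (s − 1)·(3/16·s − 7/20) = 0, giving roots s = 1 and s = (7/20)/(3/16) = 28/15. Since 28/15 ≥ 1, the smallest root in [0, 1] is s = 1.)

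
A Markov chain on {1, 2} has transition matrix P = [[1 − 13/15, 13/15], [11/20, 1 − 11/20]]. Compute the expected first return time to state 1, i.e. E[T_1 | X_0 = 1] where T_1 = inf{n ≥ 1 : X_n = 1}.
E[T_1 | X_0 = 1] = 1/π_1 = 85/33

For an irreducible recurrent Markov chain with stationary distribution π, E[T_i | X_0 = i] = 1/π_i (Kac's formula). Here π_1 = (11/20)/(13/15 + 11/20) = (11/20)/(17/12) = 33/85, so E[T_1 | X_0 = 1] = 1/π_1 = (13/15 + 11/20)/(11/20) = (17/12)/(11/20) = 85/33.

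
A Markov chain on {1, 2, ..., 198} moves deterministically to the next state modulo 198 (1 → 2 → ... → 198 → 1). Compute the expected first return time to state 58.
E[T_58 | X_0 = 58] = 198

The chain cycles deterministically, so starting at state 58 it returns in exactly 198 steps. Equivalently, the stationary distribution is uniform π_j = 1/198 for every state j, so by Kac's formula E[T_58] = 1/π_58 = 198.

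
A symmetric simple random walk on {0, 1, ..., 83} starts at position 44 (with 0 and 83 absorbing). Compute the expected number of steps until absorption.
E[τ | X_0 = 44] = 1716

Let v_k = E[τ | X_0 = k]. Boundary: v_0 = v_83 = 0. Recurrence: v_k = 1 + (v_{k-1} + v_{k+1})/2 for 1 ≤ k ≤ 82. The particular solution to v_k − (v_{k-1} + v_{k+1})/2 = 1 is v_k = −k^2. Adding homogeneous solution A + B k and matching boundaries gives v_k = k (83 − k). Substituting k = 44: v_44 = 44 · 39 = 1716.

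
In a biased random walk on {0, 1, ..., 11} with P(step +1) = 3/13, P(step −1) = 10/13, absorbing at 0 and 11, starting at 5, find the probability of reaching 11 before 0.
P(hit 11 before 0) = (1 − (10/3)^5) / (1 − (10/3)^11) = 10388979/14285688979

Let u_k denote P(reach 11 before 0 | start at k). Boundary: u_0 = 0, u_11 = 1. Recurrence: u_k = 3/13·u_{k+1} + 10/13·u_{k-1} for 1 ≤ k ≤ 10. Try u_k = A + B·r^k with r = q/p = (10/13)/(3/13) = 10/3. Substitution satisfies the recurrence; boundary conditions give:
  u_k = (1 − r^k) / (1 − r^N) = (1 − (10/3)^5) / (1 − (10/3)^11) = 10388979/14285688979.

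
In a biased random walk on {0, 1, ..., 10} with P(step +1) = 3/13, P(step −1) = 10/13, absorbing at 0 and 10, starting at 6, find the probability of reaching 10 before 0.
P(hit 10 before 0) = (1 − (10/3)^6) / (1 − (10/3)^10) = 889461/109889461

Let u_k denote P(reach 10 before 0 | start at k). Boundary: u_0 = 0, u_10 = 1. Recurrence: u_k = 3/13·u_{k+1} + 10/13·u_{k-1} for 1 ≤ k ≤ 9. Try u_k = A + B·r^k with r = q/p = (10/13)/(3/13) = 10/3. Substitution satisfies the recurrence; boundary conditions give:
  u_k = (1 − r^k) / (1 − r^N) = (1 − (10/3)^6) / (1 − (10/3)^10) = 889461/109889461.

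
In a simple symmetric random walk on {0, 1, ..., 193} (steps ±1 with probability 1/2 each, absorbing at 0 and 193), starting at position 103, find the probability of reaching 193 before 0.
P(hit 193 before 0) = 103/193

Let u_k = P(hit 193 before 0 | start at k). Then u_0 = 0, u_193 = 1, and u_k = u_{k-1}/2 + u_{k+1}/2 for 1 ≤ k ≤ 192. This harmonic recurrence is solved by u_k = k/193, giving u_103 = 103/193.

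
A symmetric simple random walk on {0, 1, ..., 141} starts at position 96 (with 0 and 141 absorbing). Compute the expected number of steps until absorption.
E[τ | X_0 = 96] = 4320

Let v_k = E[τ | X_0 = k]. Boundary: v_0 = v_141 = 0. Recurrence: v_k = 1 + (v_{k-1} + v_{k+1})/2 for 1 ≤ k ≤ 140. The particular solution to v_k − (v_{k-1} + v_{k+1})/2 = 1 is v_k = −k^2. Adding homogeneous solution A + B k and matching boundaries gives v_k = k (141 − k). Substituting k = 96: v_96 = 96 · 45 = 4320.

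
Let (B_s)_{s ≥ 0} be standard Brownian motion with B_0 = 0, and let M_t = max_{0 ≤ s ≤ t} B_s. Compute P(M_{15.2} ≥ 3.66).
P(M_{15.2} ≥ 3.66) = 2·P(B_{15.2} ≥ 3.66) = 2(1 − Φ(3.66/√15.2)) ≈ 0.3478

By the reflection principle for Brownian motion, P(M_t ≥ a) = 2 · P(B_t ≥ a) for a ≥ 0. Since B_t ~ N(0, t), P(B_t ≥ 3.66) = 1 − Φ(3.66/√t) = 1 − Φ(3.66/√15.2) = 1 − Φ(0.9388). So
  P(M_{15.2} ≥ 3.66) = 2(1 − Φ(0.9388)) ≈ 0.3478.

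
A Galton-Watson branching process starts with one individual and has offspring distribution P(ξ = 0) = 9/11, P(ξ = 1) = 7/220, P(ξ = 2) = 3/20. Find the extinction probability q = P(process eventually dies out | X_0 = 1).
q = 1

Mean offspring μ = 0·9/11 + 1·7/220 + 2·3/20 = 73/220 ≤ 1. For μ ≤ 1 with offspring not concentrated at 1, the Galton-Watson process goes extinct almost surely, so q = 1.
(Algebraic check: The pgf is f(s) = 9/11 + 7/220·s + 3/20·s². The extinction probability q is the smallest fixed point of f in [0, 1]. Setting s = f(s):
  3/20·s² + (7/220 − 1)·s + 9/11 = 0
  3/20·s² − (9/11 + 3/20)·s + 9/11 = 0
which factors as (s − 1)·(3/20·s − 9/11) = 0, giving roots s = 1 and s = (9/11)/(3/20) = 60/11. Since 60/11 ≥ 1, the smallest root in [0, 1] is s = 1.)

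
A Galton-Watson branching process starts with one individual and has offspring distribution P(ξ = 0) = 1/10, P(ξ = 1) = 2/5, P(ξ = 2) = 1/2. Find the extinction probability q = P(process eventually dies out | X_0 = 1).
q = 1/5

The pgf is f(s) = 1/10 + 2/5·s + 1/2·s². The extinction probability q is the smallest fixed point of f in [0, 1]. Setting s = f(s):
  1/2·s² + (2/5 − 1)·s + 1/10 = 0
  1/2·s² − (1/10 + 1/2)·s + 1/10 = 0
which factors as (s − 1)·(1/2·s − 1/10) = 0, giving roots s = 1 and s = (1/10)/(1/2) = 1/5.
Mean offspring μ = 2/5 + 2·1/2 = 7/5 > 1 (supercritical), so q < 1. The extinction probability is the smaller root: q = (1/10)/(1/2) = 1/5.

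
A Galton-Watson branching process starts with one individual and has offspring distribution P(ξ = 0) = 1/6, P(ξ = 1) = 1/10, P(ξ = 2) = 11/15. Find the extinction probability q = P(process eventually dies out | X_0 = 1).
q = 5/22

The pgf is f(s) = 1/6 + 1/10·s + 11/15·s². The extinction probability q is the smallest fixed point of f in [0, 1]. Setting s = f(s):
  11/15·s² + (1/10 − 1)·s + 1/6 = 0
  11/15·s² − (1/6 + 11/15)·s + 1/6 = 0
which factors as (s − 1)·(11/15·s − 1/6) = 0, giving roots s = 1 and s = (1/6)/(11/15) = 5/22.
Mean offspring μ = 1/10 + 2·11/15 = 47/30 > 1 (supercritical), so q < 1. The extinction probability is the smaller root: q = (1/6)/(11/15) = 5/22.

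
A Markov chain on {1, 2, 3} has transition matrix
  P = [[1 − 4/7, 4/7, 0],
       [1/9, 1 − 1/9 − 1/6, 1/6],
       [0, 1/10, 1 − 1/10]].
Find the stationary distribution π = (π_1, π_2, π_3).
π = (7/103, 36/103, 60/103)

This is a birth-death chain on three states, which satisfies detailed balance: π_1 · P_{12} = π_2 · P_{21} and π_2 · P_{23} = π_3 · P_{32}.
From π_1 · 4/7 = π_2 · 1/9: π_2/π_1 = (4/7)/(1/9) = 36/7.
From π_2 · 1/6 = π_3 · 1/10: π_3/π_2 = (1/6)/(1/10) = 5/3.
Take π_1 proportional to 1; then unnormalized π = (1, 36/7, 60/7). Normalize by dividing by the sum 103/7:
  π = (7/103, 36/103, 60/103).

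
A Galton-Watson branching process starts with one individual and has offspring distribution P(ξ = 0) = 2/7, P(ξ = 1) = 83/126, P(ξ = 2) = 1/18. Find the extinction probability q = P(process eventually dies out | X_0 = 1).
q = 1

Mean offspring μ = 0·2/7 + 1·83/126 + 2·1/18 = 97/126 ≤ 1. For μ ≤ 1 with offspring not concentrated at 1, the Galton-Watson process goes extinct almost surely, so q = 1.
(Algebraic check: The pgf is f(s) = 2/7 + 83/126·s + 1/18·s². The extinction probability q is the smallest fixed point of f in [0, 1]. Setting s = f(s):
  1/18·s² + (83/126 − 1)·s + 2/7 = 0
  1/18·s² − (2/7 + 1/18)·s + 2/7 = 0
which factors as (s − 1)·(1/18·s − 2/7) = 0, giving roots s = 1 and s = (2/7)/(1/18) = 36/7. Since 36/7 ≥ 1, the smallest root in [0, 1] is s = 1.)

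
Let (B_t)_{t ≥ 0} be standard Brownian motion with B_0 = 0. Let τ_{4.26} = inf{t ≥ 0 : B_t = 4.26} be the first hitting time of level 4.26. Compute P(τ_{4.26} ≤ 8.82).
P(τ_{4.26} ≤ 8.82) = 2(1 − Φ(4.26/√8.82)) = 2(1 − Φ(1.4344)) ≈ 0.1515

By the reflection principle for standard BM, P(τ_b ≤ t) = 2 · P(B_t ≥ b). Since B_t ~ N(0, t), P(B_t ≥ 4.26) = 1 − Φ(4.26/√t) = 1 − Φ(4.26/√8.82) = 1 − Φ(1.4344) ≈ 0.07573. Doubling: P(τ_{4.26} ≤ 8.82) ≈ 2 · 0.07573 = 0.15146 ≈ 0.1515.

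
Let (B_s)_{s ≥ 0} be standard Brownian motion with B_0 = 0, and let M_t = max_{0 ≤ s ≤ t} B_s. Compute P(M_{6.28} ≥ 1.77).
P(M_{6.28} ≥ 1.77) = 2·P(B_{6.28} ≥ 1.77) = 2(1 − Φ(1.77/√6.28)) ≈ 0.4800

By the reflection principle for Brownian motion, P(M_t ≥ a) = 2 · P(B_t ≥ a) for a ≥ 0. Since B_t ~ N(0, t), P(B_t ≥ 1.77) = 1 − Φ(1.77/√t) = 1 − Φ(1.77/√6.28) = 1 − Φ(0.7063). So
  P(M_{6.28} ≥ 1.77) = 2(1 − Φ(0.7063)) ≈ 0.4800.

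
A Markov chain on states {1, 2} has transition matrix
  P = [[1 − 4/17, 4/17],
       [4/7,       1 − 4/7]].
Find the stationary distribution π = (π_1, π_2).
π_1 = 17/24, π_2 = 7/24

Solve πP = π with π_1 + π_2 = 1. From πP = π: π_1 · (1 − 4/17) + π_2 · 4/7 = π_1 ⇒ π_2 · 4/7 = π_1 · 4/17 ⇒ π_2/π_1 = (4/17)/(4/7) = 7/17. Together with π_1 + π_2 = 1:
  π_1 = (4/7)/(4/17 + 4/7) = (4/7)/(96/119) = 17/24,
  π_2 = (4/17)/(4/17 + 4/7) = (4/17)/(96/119) = 7/24.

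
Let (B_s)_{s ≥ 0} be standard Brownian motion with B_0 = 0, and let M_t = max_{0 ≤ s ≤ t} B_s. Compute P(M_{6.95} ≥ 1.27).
P(M_{6.95} ≥ 1.27) = 2·P(B_{6.95} ≥ 1.27) = 2(1 − Φ(1.27/√6.95)) ≈ 0.6300

By the reflection principle for Brownian motion, P(M_t ≥ a) = 2 · P(B_t ≥ a) for a ≥ 0. Since B_t ~ N(0, t), P(B_t ≥ 1.27) = 1 − Φ(1.27/√t) = 1 − Φ(1.27/√6.95) = 1 − Φ(0.4817). So
  P(M_{6.95} ≥ 1.27) = 2(1 − Φ(0.4817)) ≈ 0.6300.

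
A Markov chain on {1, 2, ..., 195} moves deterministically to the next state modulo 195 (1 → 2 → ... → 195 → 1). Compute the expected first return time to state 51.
E[T_51 | X_0 = 51] = 195

The chain cycles deterministically, so starting at state 51 it returns in exactly 195 steps. Equivalently, the stationary distribution is uniform π_j = 1/195 for every state j, so by Kac's formula E[T_51] = 1/π_51 = 195.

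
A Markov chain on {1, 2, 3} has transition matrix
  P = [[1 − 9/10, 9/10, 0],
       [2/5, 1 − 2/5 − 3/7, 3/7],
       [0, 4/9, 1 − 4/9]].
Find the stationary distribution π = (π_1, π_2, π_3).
π = (112/607, 252/607, 243/607)

This is a birth-death chain on three states, which satisfies detailed balance: π_1 · P_{12} = π_2 · P_{21} and π_2 · P_{23} = π_3 · P_{32}.
From π_1 · 9/10 = π_2 · 2/5: π_2/π_1 = (9/10)/(2/5) = 9/4.
From π_2 · 3/7 = π_3 · 4/9: π_3/π_2 = (3/7)/(4/9) = 27/28.
Take π_1 proportional to 1; then unnormalized π = (1, 9/4, 243/112). Normalize by dividing by the sum 607/112:
  π = (112/607, 252/607, 243/607).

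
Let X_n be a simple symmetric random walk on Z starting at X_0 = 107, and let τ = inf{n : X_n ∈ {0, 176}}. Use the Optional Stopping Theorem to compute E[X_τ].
E[X_τ] = 107

X_n is a martingale and τ is a bounded-mean stopping time (indeed τ is finite a.s. with bounded expectation since the walk is in a bounded region). By the OST, E[X_τ] = E[X_0] = 107. Equivalently: E[X_τ] = 176 · P(hit 176 first) + 0 · P(hit 0 first) = 176 · (107/176) = 107.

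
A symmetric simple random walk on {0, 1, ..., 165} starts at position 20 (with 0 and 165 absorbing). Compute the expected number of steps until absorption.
E[τ | X_0 = 20] = 2900

Let v_k = E[τ | X_0 = k]. Boundary: v_0 = v_165 = 0. Recurrence: v_k = 1 + (v_{k-1} + v_{k+1})/2 for 1 ≤ k ≤ 164. The particular solution to v_k − (v_{k-1} + v_{k+1})/2 = 1 is v_k = −k^2. Adding homogeneous solution A + B k and matching boundaries gives v_k = k (165 − k). Substituting k = 20: v_20 = 20 · 145 = 2900.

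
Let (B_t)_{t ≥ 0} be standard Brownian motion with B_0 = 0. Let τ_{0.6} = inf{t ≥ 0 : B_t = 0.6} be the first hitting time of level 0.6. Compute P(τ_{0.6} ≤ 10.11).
P(τ_{0.6} ≤ 10.11) = 2(1 − Φ(0.6/√10.11)) = 2(1 − Φ(0.1887)) ≈ 0.8503

By the reflection principle for standard BM, P(τ_b ≤ t) = 2 · P(B_t ≥ b). Since B_t ~ N(0, t), P(B_t ≥ 0.6) = 1 − Φ(0.6/√t) = 1 − Φ(0.6/√10.11) = 1 − Φ(0.1887) ≈ 0.42516. Doubling: P(τ_{0.6} ≤ 10.11) ≈ 2 · 0.42516 = 0.85032 ≈ 0.8503.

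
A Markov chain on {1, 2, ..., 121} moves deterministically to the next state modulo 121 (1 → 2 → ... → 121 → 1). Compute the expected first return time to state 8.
E[T_8 | X_0 = 8] = 121

The chain cycles deterministically, so starting at state 8 it returns in exactly 121 steps. Equivalently, the stationary distribution is uniform π_j = 1/121 for every state j, so by Kac's formula E[T_8] = 1/π_8 = 121.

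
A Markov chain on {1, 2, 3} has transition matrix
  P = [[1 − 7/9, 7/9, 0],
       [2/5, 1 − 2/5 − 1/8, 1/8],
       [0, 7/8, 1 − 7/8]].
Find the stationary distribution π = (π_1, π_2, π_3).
π = (9/29, 35/58, 5/58)

This is a birth-death chain on three states, which satisfies detailed balance: π_1 · P_{12} = π_2 · P_{21} and π_2 · P_{23} = π_3 · P_{32}.
From π_1 · 7/9 = π_2 · 2/5: π_2/π_1 = (7/9)/(2/5) = 35/18.
From π_2 · 1/8 = π_3 · 7/8: π_3/π_2 = (1/8)/(7/8) = 1/7.
Take π_1 proportional to 1; then unnormalized π = (1, 35/18, 5/18). Normalize by dividing by the sum 29/9:
  π = (9/29, 35/58, 5/58).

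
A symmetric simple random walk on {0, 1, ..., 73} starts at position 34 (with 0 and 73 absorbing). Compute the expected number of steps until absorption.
E[τ | X_0 = 34] = 1326

Let v_k = E[τ | X_0 = k]. Boundary: v_0 = v_73 = 0. Recurrence: v_k = 1 + (v_{k-1} + v_{k+1})/2 for 1 ≤ k ≤ 72. The particular solution to v_k − (v_{k-1} + v_{k+1})/2 = 1 is v_k = −k^2. Adding homogeneous solution A + B k and matching boundaries gives v_k = k (73 − k). Substituting k = 34: v_34 = 34 · 39 = 1326.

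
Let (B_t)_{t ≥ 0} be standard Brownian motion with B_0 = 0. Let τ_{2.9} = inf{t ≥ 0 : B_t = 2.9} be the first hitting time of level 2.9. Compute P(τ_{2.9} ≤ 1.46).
P(τ_{2.9} ≤ 1.46) = 2(1 − Φ(2.9/√1.46)) = 2(1 − Φ(2.4001)) ≈ 0.0164

By the reflection principle for standard BM, P(τ_b ≤ t) = 2 · P(B_t ≥ b). Since B_t ~ N(0, t), P(B_t ≥ 2.9) = 1 − Φ(2.9/√t) = 1 − Φ(2.9/√1.46) = 1 − Φ(2.4001) ≈ 0.00820. Doubling: P(τ_{2.9} ≤ 1.46) ≈ 2 · 0.00820 = 0.01640 ≈ 0.0164.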